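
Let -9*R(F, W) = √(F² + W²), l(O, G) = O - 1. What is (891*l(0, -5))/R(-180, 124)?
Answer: 8019*√2986/11944 ≈ 36.687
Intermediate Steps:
l(O, G) = -1 + O
R(F, W) = -√(F² + W²)/9
(891*l(0, -5))/R(-180, 124) = (891*(-1 + 0))/((-√((-180)² + 124²)/9)) = (891*(-1))/((-√(32400 + 15376)/9)) = -891*(-9*√2986/11944) = -(-8019)*√2986/11944 = 8019*√2986/11944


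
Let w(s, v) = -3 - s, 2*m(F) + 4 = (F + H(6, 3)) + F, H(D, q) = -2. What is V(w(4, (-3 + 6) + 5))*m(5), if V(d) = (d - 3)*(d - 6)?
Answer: 260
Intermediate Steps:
m(F) = -3 + F (m(F) = -2 + ((F - 2) + F)/2 = -2 + ((-2 + F) + F)/2 = -2 + (-2 + 2*F)/2 = -2 + (-1 + F) = -3 + F)
V(d) = (-6 + d)*(-3 + d) (V(d) = (-3 + d)*(-6 + d) = (-6 + d)*(-3 + d))
V(w(4, (-3 + 6) + 5))*m(5) = (18 + (-3 - 1*4)**2 - 9*(-3 - 1*4))*(-3 + 5) = (18 + (-3 - 4)**2 - 9*(-3 - 4))*2 = (18 + (-7)**2 - 9*(-7))*2 = (18 + 49 + 63)*2 = 130*2 = 260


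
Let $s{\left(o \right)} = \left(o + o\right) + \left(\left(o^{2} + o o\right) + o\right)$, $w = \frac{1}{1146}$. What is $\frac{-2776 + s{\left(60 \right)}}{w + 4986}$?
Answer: $\frac{5276184}{5713957} \approx 0.92339$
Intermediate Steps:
$w = \frac{1}{1146} \approx 0.0008726$
$s{\left(o \right)} = 2 o^{2} + 3 o$ ($s{\left(o \right)} = 2 o + \left(\left(o^{2} + o^{2}\right) + o\right) = 2 o + \left(2 o^{2} + o\right) = 2 o + \left(o + 2 o^{2}\right) = 2 o^{2} + 3 o$)
$\frac{-2776 + s{\left(60 \right)}}{w + 4986} = \frac{-2776 + 60 \left(3 + 2 \cdot 60\right)}{\frac{1}{1146} + 4986} = \frac{-2776 + 60 \left(3 + 120\right)}{\frac{5713957}{1146}} = \left(-2776 + 60 \cdot 123\right) \frac{1146}{5713957} = \left(-2776 + 7380\right) \frac{1146}{5713957} = 4604 \cdot \frac{1146}{5713957} = \frac{5276184}{5713957}$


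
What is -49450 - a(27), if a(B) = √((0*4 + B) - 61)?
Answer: -49450 - I*√34 ≈ -49450.0 - 5.831*I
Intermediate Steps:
a(B) = √(-61 + B) (a(B) = √((0 + B) - 61) = √(B - 61) = √(-61 + B))
-49450 - a(27) = -49450 - √(-61 + 27) = -49450 - √(-34) = -49450 - I*√34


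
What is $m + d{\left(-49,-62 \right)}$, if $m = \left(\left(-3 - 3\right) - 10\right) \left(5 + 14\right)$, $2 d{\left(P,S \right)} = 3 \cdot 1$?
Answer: $- \frac{605}{2} \approx -302.5$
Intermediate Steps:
$d{\left(P,S \right)} = \frac{3}{2}$ ($d{\left(P,S \right)} = \frac{3 \cdot 1}{2} = \frac{1}{2} \cdot 3 = \frac{3}{2}$)
$m = -304$ ($m = \left(-6 - 10\right) 19 = \left(-16\right) 19 = -304$)
$m + d{\left(-49,-62 \right)} = -304 + \frac{3}{2} = - \frac{605}{2}$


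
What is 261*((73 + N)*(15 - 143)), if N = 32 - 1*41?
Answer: -2138112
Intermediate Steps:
N = -9 (N = 32 - 41 = -9)
261*((73 + N)*(15 - 143)) = 261*((73 - 9)*(15 - 143)) = 261*(64*(-128)) = 261*(-8192) = -2138112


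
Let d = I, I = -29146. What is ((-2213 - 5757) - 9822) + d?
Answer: -46938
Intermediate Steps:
d = -29146
((-2213 - 5757) - 9822) + d = ((-2213 - 5757) - 9822) - 29146 = (-7970 - 9822) - 29146 = -17792 - 29146 = -46938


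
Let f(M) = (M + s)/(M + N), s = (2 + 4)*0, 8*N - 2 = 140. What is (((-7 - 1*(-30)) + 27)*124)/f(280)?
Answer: 184605/28 ≈ 6593.0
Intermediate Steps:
N = 71/4 (N = ¼ + (⅛)*140 = ¼ + 35/2 = 71/4 ≈ 17.750)
s = 0 (s = 6*0 = 0)
f(M) = M/(71/4 + M) (f(M) = (M + 0)/(M + 71/4) = M/(71/4 + M))
(((-7 - 1*(-30)) + 27)*124)/f(280) = (((-7 - 1*(-30)) + 27)*124)/((4*280/(71 + 4*280))) = (((-7 + 30) + 27)*124)/((4*280/(71 + 1120))) = ((23 + 27)*124)/((4*280/1191)) = (50*124)/((4*280*(1/1191))) = 6200/(1120/1191) = 6200*(1191/1120) = 184605/28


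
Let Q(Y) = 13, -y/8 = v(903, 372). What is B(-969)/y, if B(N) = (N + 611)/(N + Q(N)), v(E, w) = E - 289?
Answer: -179/2347936 ≈ -7.6237e-5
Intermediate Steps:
v(E, w) = -289 + E
y = -4912 (y = -8*(-289 + 903) = -8*614 = -4912)
B(N) = (611 + N)/(13 + N) (B(N) = (N + 611)/(N + 13) = (611 + N)/(13 + N))
B(-969)/y = ((611 - 969)/(13 - 969))/(-4912) = (-358/(-956))*(-1/4912) = -1/956*(-358)*(-1/4912) = (179/478)*(-1/4912) = -179/2347936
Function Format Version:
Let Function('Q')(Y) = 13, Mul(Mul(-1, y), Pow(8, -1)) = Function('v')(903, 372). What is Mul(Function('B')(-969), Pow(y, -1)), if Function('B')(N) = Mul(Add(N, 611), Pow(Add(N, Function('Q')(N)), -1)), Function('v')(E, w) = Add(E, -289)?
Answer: Rational(-179, 2347936) ≈ -7.6237e-5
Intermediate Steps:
Function('v')(E, w) = Add(-289, E)
y = -4912 (y = Mul(-8, Add(-289, 903)) = Mul(-8, 614) = -4912)
Function('B')(N) = Mul(Pow(Add(13, N), -1), Add(611, N)) (Function('B')(N) = Mul(Add(N, 611), Pow(Add(N, 13), -1)) = Mul(Add(611, N), Pow(Add(13, N), -1)) = Mul(Pow(Add(13, N), -1), Add(611, N)))
Mul(Function('B')(-969), Pow(y, -1)) = Mul(Mul(Pow(Add(13, -969), -1), Add(611, -969)), Pow(-4912, -1)) = Mul(Mul(Pow(-956, -1), -358), Rational(-1, 4912)) = Mul(Mul(Rational(-1, 956), -358), Rational(-1, 4912)) = Mul(Rational(179, 478), Rational(-1, 4912)) = Rational(-179, 2347936)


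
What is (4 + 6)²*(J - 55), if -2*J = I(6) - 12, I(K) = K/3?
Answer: -5000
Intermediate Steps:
I(K) = K/3 (I(K) = K*(⅓) = K/3)
J = 5 (J = -((⅓)*6 - 12)/2 = -(2 - 12)/2 = -½*(-10) = 5)
(4 + 6)²*(J - 55) = (4 + 6)²*(5 - 55) = 10²*(-50) = 100*(-50) = -5000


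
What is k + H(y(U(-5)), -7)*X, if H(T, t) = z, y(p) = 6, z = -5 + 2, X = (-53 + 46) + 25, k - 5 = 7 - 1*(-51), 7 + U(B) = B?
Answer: 9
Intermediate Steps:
U(B) = -7 + B
k = 63 (k = 5 + (7 - 1*(-51)) = 5 + (7 + 51) = 5 + 58 = 63)
X = 18 (X = -7 + 25 = 18)
z = -3
H(T, t) = -3
k + H(y(U(-5)), -7)*X = 63 - 3*18 = 63 - 54 = 9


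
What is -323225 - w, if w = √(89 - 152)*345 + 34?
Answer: -323259 - 1035*I*√7 ≈ -3.2326e+5 - 2738.4*I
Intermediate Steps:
w = 34 + 1035*I*√7 (w = √(-63)*345 + 34 = (3*I*√7)*345 + 34 = 1035*I*√7 + 34 = 34 + 1035*I*√7 ≈ 34.0 + 2738.4*I)
-323225 - w = -323225 - (34 + 1035*I*√7) = -323225 + (-34 - 1035*I*√7) = -323259 - 1035*I*√7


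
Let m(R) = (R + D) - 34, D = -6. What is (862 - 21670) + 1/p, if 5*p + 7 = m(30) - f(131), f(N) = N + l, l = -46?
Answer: -2122421/102 ≈ -20808.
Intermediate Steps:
f(N) = -46 + N (f(N) = N - 46 = -46 + N)
m(R) = -40 + R (m(R) = (R - 6) - 34 = (-6 + R) - 34 = -40 + R)
p = -102/5 (p = -7/5 + ((-40 + 30) - (-46 + 131))/5 = -7/5 + (-10 - 1*85)/5 = -7/5 + (-10 - 85)/5 = -7/5 + (1/5)*(-95) = -7/5 - 19 = -102/5 ≈ -20.400)
(862 - 21670) + 1/p = (862 - 21670) + 1/(-102/5) = -20808 - 5/102 = -2122421/102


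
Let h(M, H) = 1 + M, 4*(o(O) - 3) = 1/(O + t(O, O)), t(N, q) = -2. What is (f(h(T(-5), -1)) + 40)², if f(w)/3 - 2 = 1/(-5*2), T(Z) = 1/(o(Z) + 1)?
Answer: 208849/100 ≈ 2088.5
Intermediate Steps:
o(O) = 3 + 1/(4*(-2 + O)) (o(O) = 3 + 1/(4*(O - 2)) = 3 + 1/(4*(-2 + O)))
T(Z) = 1/(1 + (-23 + 12*Z)/(4*(-2 + Z))) (T(Z) = 1/((-23 + 12*Z)/(4*(-2 + Z)) + 1) = 1/(1 + (-23 + 12*Z)/(4*(-2 + Z))))
f(w) = 57/10 (f(w) = 6 + 3/((-5*2)) = 6 + 3/(-10) = 6 + 3*(-⅒) = 6 - 3/10 = 57/10)
(f(h(T(-5), -1)) + 40)² = (57/10 + 40)² = (457/10)² = 208849/100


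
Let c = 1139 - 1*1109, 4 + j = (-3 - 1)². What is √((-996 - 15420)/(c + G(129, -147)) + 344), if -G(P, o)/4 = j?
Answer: 2*√314 ≈ 35.440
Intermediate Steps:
j = 12 (j = -4 + (-3 - 1)² = -4 + (-4)² = -4 + 16 = 12)
G(P, o) = -48 (G(P, o) = -4*12 = -48)
c = 30 (c = 1139 - 1109 = 30)
√((-996 - 15420)/(c + G(129, -147)) + 344) = √((-996 - 15420)/(30 - 48) + 344) = √(-16416/(-18) + 344) = √(-16416*(-1/18) + 344) = √(912 + 344) = √1256 = 2*√314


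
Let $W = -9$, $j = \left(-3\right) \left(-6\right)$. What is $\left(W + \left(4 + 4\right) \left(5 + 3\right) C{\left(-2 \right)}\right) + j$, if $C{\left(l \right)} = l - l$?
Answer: $9$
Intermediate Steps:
$j = 18$
$C{\left(l \right)} = 0$
$\left(W + \left(4 + 4\right) \left(5 + 3\right) C{\left(-2 \right)}\right) + j = \left(-9 + \left(4 + 4\right) \left(5 + 3\right) 0\right) + 18 = \left(-9 + 8 \cdot 8 \cdot 0\right) + 18 = \left(-9 + 64 \cdot 0\right) + 18 = \left(-9 + 0\right) + 18 = -9 + 18 = 9$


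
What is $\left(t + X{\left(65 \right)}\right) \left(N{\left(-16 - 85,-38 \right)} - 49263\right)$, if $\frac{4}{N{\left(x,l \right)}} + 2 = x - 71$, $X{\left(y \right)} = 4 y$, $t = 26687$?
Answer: $- \frac{115491689201}{87} \approx -1.3275 \cdot 10^{9}$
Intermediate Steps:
$N{\left(x,l \right)} = \frac{4}{-73 + x}$ ($N{\left(x,l \right)} = \frac{4}{-2 + \left(x - 71\right)} = \frac{4}{-2 + \left(-71 + x\right)} = \frac{4}{-73 + x}$)
$\left(t + X{\left(65 \right)}\right) \left(N{\left(-16 - 85,-38 \right)} - 49263\right) = \left(26687 + 4 \cdot 65\right) \left(\frac{4}{-73 - 101} - 49263\right) = \left(26687 + 260\right) \left(\frac{4}{-73 - 101} - 49263\right) = 26947 \left(\frac{4}{-174} - 49263\right) = 26947 \left(4 \left(- \frac{1}{174}\right) - 49263\right) = 26947 \left(- \frac{2}{87} - 49263\right) = 26947 \left(- \frac{4285883}{87}\right) = - \frac{115491689201}{87}$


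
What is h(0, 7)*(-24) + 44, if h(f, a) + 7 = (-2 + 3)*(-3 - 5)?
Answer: 404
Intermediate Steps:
h(f, a) = -15 (h(f, a) = -7 + (-2 + 3)*(-3 - 5) = -7 + 1*(-8) = -7 - 8 = -15)
h(0, 7)*(-24) + 44 = -15*(-24) + 44 = 360 + 44 = 404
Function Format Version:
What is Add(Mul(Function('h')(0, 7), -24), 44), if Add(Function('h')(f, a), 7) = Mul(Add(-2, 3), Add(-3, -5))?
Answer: 404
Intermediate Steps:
Function('h')(f, a) = -15 (Function('h')(f, a) = Add(-7, Mul(Add(-2, 3), Add(-3, -5))) = Add(-7, Mul(1, -8)) = Add(-7, -8) = -15)
Add(Mul(Function('h')(0, 7), -24), 44) = Add(Mul(-15, -24), 44) = Add(360, 44) = 404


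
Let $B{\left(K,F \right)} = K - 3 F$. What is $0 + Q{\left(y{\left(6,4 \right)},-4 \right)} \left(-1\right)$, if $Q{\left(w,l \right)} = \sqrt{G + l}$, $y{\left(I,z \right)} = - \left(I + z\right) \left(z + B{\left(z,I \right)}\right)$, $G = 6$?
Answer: $- \sqrt{2} \approx -1.4142$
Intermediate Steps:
$y{\left(I,z \right)} = - \left(I + z\right) \left(- 3 I + 2 z\right)$ ($y{\left(I,z \right)} = - \left(I + z\right) \left(z - \left(- z + 3 I\right)\right) = - \left(I + z\right) \left(- 3 I + 2 z\right)$)
$Q{\left(w,l \right)} = \sqrt{6 + l}$
$0 + Q{\left(y{\left(6,4 \right)},-4 \right)} \left(-1\right) = 0 + \sqrt{6 - 4} \left(-1\right) = 0 + \sqrt{2} \left(-1\right) = 0 - \sqrt{2} = - \sqrt{2}$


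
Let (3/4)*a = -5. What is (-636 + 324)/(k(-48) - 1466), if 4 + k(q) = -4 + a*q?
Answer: 156/577 ≈ 0.27036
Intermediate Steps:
a = -20/3 (a = (4/3)*(-5) = -20/3 ≈ -6.6667)
k(q) = -8 - 20*q/3 (k(q) = -4 + (-4 - 20*q/3) = -8 - 20*q/3)
(-636 + 324)/(k(-48) - 1466) = (-636 + 324)/((-8 - 20/3*(-48)) - 1466) = -312/((-8 + 320) - 1466) = -312/(312 - 1466) = -312/(-1154) = -312*(-1/1154) = 156/577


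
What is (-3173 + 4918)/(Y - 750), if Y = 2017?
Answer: 1745/1267 ≈ 1.3773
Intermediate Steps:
(-3173 + 4918)/(Y - 750) = (-3173 + 4918)/(2017 - 750) = 1745/1267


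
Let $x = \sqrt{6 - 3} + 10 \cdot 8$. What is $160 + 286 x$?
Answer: $23040 + 286 \sqrt{3} \approx 23535.0$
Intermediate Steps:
$x = 80 + \sqrt{3}$ ($x = \sqrt{3} + 80 = 80 + \sqrt{3} \approx 81.732$)
$160 + 286 x = 160 + 286 \left(80 + \sqrt{3}\right) = 160 + \left(22880 + 286 \sqrt{3}\right) = 23040 + 286 \sqrt{3}$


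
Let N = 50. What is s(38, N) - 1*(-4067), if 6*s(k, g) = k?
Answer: 12220/3 ≈ 4073.3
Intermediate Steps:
s(k, g) = k/6
s(38, N) - 1*(-4067) = (⅙)*38 - 1*(-4067) = 19/3 + 4067 = 12220/3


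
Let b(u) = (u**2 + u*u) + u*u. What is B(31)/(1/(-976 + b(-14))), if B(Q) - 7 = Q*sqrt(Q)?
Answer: -2716 - 12028*sqrt(31) ≈ -69685.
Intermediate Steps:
b(u) = 3*u**2 (b(u) = (u**2 + u**2) + u**2 = 2*u**2 + u**2 = 3*u**2)
B(Q) = 7 + Q**(3/2) (B(Q) = 7 + Q*sqrt(Q) = 7 + Q**(3/2))
B(31)/(1/(-976 + b(-14))) = (7 + 31**(3/2))/(1/(-976 + 3*(-14)**2)) = (7 + 31*sqrt(31))/(1/(-976 + 3*196)) = (7 + 31*sqrt(31))/(1/(-976 + 588)) = (7 + 31*sqrt(31))/(1/(-388)) = (7 + 31*sqrt(31))/(-1/388) = (7 + 31*sqrt(31))*(-388) = -2716 - 12028*sqrt(31)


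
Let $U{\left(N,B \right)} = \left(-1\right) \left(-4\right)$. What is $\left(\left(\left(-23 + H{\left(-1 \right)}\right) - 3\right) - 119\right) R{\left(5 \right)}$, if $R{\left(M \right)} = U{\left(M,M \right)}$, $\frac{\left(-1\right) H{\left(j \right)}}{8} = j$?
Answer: $-548$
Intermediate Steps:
$H{\left(j \right)} = - 8 j$
$U{\left(N,B \right)} = 4$
$R{\left(M \right)} = 4$
$\left(\left(\left(-23 + H{\left(-1 \right)}\right) - 3\right) - 119\right) R{\left(5 \right)} = \left(\left(\left(-23 - -8\right) - 3\right) - 119\right) 4 = \left(\left(\left(-23 + 8\right) - 3\right) - 119\right) 4 = \left(\left(-15 - 3\right) - 119\right) 4 = \left(-18 - 119\right) 4 = \left(-137\right) 4 = -548$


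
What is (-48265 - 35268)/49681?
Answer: -83533/49681 ≈ -1.6814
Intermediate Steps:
(-48265 - 35268)/49681 = -83533*1/49681 = -83533/49681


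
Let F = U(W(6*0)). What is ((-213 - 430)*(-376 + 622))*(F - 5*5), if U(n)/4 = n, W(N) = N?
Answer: 3954450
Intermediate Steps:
U(n) = 4*n
F = 0 (F = 4*(6*0) = 4*0 = 0)
((-213 - 430)*(-376 + 622))*(F - 5*5) = ((-213 - 430)*(-376 + 622))*(0 - 5*5) = (-643*246)*(0 - 25) = -158178*(-25) = 3954450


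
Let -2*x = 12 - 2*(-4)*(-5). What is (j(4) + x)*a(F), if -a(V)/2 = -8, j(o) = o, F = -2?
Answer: 288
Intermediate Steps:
a(V) = 16 (a(V) = -2*(-8) = 16)
x = 14 (x = -(12 - 2*(-4)*(-5))/2 = -(12 + 8*(-5))/2 = -(12 - 40)/2 = -½*(-28) = 14)
(j(4) + x)*a(F) = (4 + 14)*16 = 18*16 = 288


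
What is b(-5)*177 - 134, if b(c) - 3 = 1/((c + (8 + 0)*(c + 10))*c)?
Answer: 69298/175 ≈ 395.99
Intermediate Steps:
b(c) = 3 + 1/(c*(80 + 9*c)) (b(c) = 3 + 1/((c + (8 + 0)*(c + 10))*c) = 3 + 1/((c + 8*(10 + c))*c) = 3 + 1/((c + (80 + 8*c))*c) = 3 + 1/((80 + 9*c)*c) = 3 + 1/(c*(80 + 9*c)))
b(-5)*177 - 134 = ((1 + 27*(-5)² + 240*(-5))/((-5)*(80 + 9*(-5))))*177 - 134 = -(1 + 27*25 - 1200)/(5*(80 - 45))*177 - 134 = -⅕*(1 + 675 - 1200)/35*177 - 134 = -⅕*1/35*(-524)*177 - 134 = (524/175)*177 - 134 = 92748/175 - 134 = 69298/175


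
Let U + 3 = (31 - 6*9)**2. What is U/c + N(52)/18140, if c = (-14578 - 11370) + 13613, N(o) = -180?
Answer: -588097/11187845 ≈ -0.052566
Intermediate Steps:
c = -12335 (c = -25948 + 13613 = -12335)
U = 526 (U = -3 + (31 - 6*9)**2 = -3 + (31 - 54)**2 = -3 + (-23)**2 = -3 + 529 = 526)
U/c + N(52)/18140 = 526/(-12335) - 180/18140 = 526*(-1/12335) - 180*1/18140 = -526/12335 - 9/907 = -588097/11187845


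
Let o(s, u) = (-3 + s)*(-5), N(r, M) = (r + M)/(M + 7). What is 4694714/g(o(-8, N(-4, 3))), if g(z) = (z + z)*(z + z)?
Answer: 2347357/6050 ≈ 387.99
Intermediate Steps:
N(r, M) = (M + r)/(7 + M)
o(s, u) = 15 - 5*s
g(z) = 4*z² (g(z) = (2*z)*(2*z) = 4*z²)
4694714/g(o(-8, N(-4, 3))) = 4694714/((4*(15 - 5*(-8))²)) = 4694714/((4*(15 + 40)²)) = 4694714/((4*55²)) = 4694714/((4*3025)) = 4694714/12100 = 4694714*(1/12100) = 2347357/6050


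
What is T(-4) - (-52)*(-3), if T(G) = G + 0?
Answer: -160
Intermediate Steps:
T(G) = G
T(-4) - (-52)*(-3) = -4 - (-52)*(-3) = -4 - 13*12 = -4 - 156 = -160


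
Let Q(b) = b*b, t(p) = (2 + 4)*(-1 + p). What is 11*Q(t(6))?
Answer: 9900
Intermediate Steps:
t(p) = -6 + 6*p (t(p) = 6*(-1 + p) = -6 + 6*p)
Q(b) = b**2
11*Q(t(6)) = 11*(-6 + 6*6)**2 = 11*(-6 + 36)**2 = 11*30**2 = 11*900 = 9900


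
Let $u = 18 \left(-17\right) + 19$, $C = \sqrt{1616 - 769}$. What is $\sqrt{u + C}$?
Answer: $\sqrt{-287 + 11 \sqrt{7}} \approx 16.059 i$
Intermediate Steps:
$C = 11 \sqrt{7}$ ($C = \sqrt{847} = 11 \sqrt{7} \approx 29.103$)
$u = -287$ ($u = -306 + 19 = -287$)
$\sqrt{u + C} = \sqrt{-287 + 11 \sqrt{7}}$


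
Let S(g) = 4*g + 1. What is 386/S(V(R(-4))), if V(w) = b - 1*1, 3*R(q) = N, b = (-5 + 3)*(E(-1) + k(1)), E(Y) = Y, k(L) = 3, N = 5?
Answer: -386/19 ≈ -20.316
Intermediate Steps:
b = -4 (b = (-5 + 3)*(-1 + 3) = -2*2 = -4)
R(q) = 5/3 (R(q) = (1/3)*5 = 5/3)
V(w) = -5 (V(w) = -4 - 1*1 = -4 - 1 = -5)
S(g) = 1 + 4*g
386/S(V(R(-4))) = 386/(1 + 4*(-5)) = 386/(1 - 20) = 386/(-19) = 386*(-1/19) = -386/19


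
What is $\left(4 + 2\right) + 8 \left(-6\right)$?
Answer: $-42$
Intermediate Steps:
$\left(4 + 2\right) + 8 \left(-6\right) = 6 - 48 = -42$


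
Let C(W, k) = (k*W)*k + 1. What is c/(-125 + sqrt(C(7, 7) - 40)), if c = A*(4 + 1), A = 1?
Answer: -625/15321 - 20*sqrt(19)/15321 ≈ -0.046484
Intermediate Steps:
c = 5 (c = 1*(4 + 1) = 1*5 = 5)
C(W, k) = 1 + W*k**2 (C(W, k) = (W*k)*k + 1 = W*k**2 + 1 = 1 + W*k**2)
c/(-125 + sqrt(C(7, 7) - 40)) = 5/(-125 + sqrt((1 + 7*7**2) - 40)) = 5/(-125 + sqrt((1 + 7*49) - 40)) = 5/(-125 + sqrt((1 + 343) - 40)) = 5/(-125 + sqrt(344 - 40)) = 5/(-125 + sqrt(304)) = 5/(-125 + 4*sqrt(19))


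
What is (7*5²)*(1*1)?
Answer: 175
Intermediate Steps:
(7*5²)*(1*1) = (7*25)*1 = 175*1 = 175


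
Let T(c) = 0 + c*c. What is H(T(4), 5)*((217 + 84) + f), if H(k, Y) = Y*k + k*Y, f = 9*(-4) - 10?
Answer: 40800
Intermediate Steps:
f = -46 (f = -36 - 10 = -46)
T(c) = c² (T(c) = 0 + c² = c²)
H(k, Y) = 2*Y*k (H(k, Y) = Y*k + Y*k = 2*Y*k)
H(T(4), 5)*((217 + 84) + f) = (2*5*4²)*((217 + 84) - 46) = (2*5*16)*(301 - 46) = 160*255 = 40800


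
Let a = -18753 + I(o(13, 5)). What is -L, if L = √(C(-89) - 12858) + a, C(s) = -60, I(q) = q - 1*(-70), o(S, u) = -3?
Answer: 18686 - I*√12918 ≈ 18686.0 - 113.66*I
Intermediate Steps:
I(q) = 70 + q (I(q) = q + 70 = 70 + q)
a = -18686 (a = -18753 + (70 - 3) = -18753 + 67 = -18686)
L = -18686 + I*√12918 (L = √(-60 - 12858) - 18686 = √(-12918) - 18686 = I*√12918 - 18686 = -18686 + I*√12918 ≈ -18686.0 + 113.66*I)
-L = -(-18686 + I*√12918) = 18686 - I*√12918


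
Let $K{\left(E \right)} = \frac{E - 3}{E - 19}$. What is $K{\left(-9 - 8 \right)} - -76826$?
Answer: $\frac{691439}{9} \approx 76827.0$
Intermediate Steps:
$K{\left(E \right)} = \frac{-3 + E}{-19 + E}$
$K{\left(-9 - 8 \right)} - -76826 = \frac{-3 - 17}{-19 - 17} - -76826 = \frac{-3 - 17}{-19 - 17} + 76826 = \frac{1}{-36} \left(-20\right) + 76826 = \left(- \frac{1}{36}\right) \left(-20\right) + 76826 = \frac{5}{9} + 76826 = \frac{691439}{9}$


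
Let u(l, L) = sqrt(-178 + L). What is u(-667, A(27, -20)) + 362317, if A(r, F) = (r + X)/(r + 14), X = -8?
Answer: 362317 + I*sqrt(298439)/41 ≈ 3.6232e+5 + 13.324*I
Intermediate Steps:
A(r, F) = (-8 + r)/(14 + r) (A(r, F) = (r - 8)/(r + 14) = (-8 + r)/(14 + r))
u(-667, A(27, -20)) + 362317 = sqrt(-178 + (-8 + 27)/(14 + 27)) + 362317 = sqrt(-178 + 19/41) + 362317 = sqrt(-7279/41) + 362317 = I*sqrt(298439)/41 + 362317 = 362317 + I*sqrt(298439)/41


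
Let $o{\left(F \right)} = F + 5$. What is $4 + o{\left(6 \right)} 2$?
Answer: $26$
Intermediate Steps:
$o{\left(F \right)} = 5 + F$
$4 + o{\left(6 \right)} 2 = 4 + \left(5 + 6\right) 2 = 4 + 11 \cdot 2 = 4 + 22 = 26$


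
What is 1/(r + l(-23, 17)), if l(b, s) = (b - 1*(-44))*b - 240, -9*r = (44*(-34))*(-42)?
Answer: -3/23113 ≈ -0.00012980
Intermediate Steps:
r = -20944/3 (r = -44*(-34)*(-42)/9 = -(-1496)*(-42)/9 = -⅑*62832 = -20944/3 ≈ -6981.3)
l(b, s) = -240 + b*(44 + b) (l(b, s) = (b + 44)*b - 240 = (44 + b)*b - 240 = b*(44 + b) - 240 = -240 + b*(44 + b))
1/(r + l(-23, 17)) = 1/(-20944/3 + (-240 + (-23)² + 44*(-23))) = 1/(-20944/3 + (-240 + 529 - 1012)) = 1/(-20944/3 - 723) = 1/(-23113/3) = -3/23113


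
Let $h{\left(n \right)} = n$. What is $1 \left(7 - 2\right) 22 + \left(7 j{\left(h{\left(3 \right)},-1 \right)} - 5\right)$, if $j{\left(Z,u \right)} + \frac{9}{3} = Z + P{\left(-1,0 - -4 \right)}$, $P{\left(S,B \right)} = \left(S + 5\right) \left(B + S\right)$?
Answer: $189$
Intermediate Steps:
$P{\left(S,B \right)} = \left(5 + S\right) \left(B + S\right)$
$j{\left(Z,u \right)} = 9 + Z$ ($j{\left(Z,u \right)} = -3 + \left(Z + \left(\left(-1\right)^{2} + 5 \left(0 - -4\right) + 5 \left(-1\right) + \left(0 - -4\right) \left(-1\right)\right)\right) = -3 + \left(Z + \left(1 + 5 \left(0 + 4\right) - 5 + \left(0 + 4\right) \left(-1\right)\right)\right) = -3 + \left(Z + \left(1 + 5 \cdot 4 - 5 + 4 \left(-1\right)\right)\right) = -3 + \left(Z + \left(1 + 20 - 5 - 4\right)\right) = -3 + \left(Z + 12\right) = -3 + \left(12 + Z\right) = 9 + Z$)
$1 \left(7 - 2\right) 22 + \left(7 j{\left(h{\left(3 \right)},-1 \right)} - 5\right) = 1 \left(7 - 2\right) 22 - \left(5 - 7 \left(9 + 3\right)\right) = 1 \cdot 5 \cdot 22 + \left(7 \cdot 12 - 5\right) = 5 \cdot 22 + \left(84 - 5\right) = 110 + 79 = 189$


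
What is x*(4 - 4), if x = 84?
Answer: 0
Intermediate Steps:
x*(4 - 4) = 84*(4 - 4) = 84*0 = 0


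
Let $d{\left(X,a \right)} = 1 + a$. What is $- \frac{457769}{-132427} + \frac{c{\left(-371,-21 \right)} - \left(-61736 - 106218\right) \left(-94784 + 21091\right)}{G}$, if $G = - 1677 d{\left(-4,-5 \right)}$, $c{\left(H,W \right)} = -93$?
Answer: $- \frac{2932111698167}{1589124} \approx -1.8451 \cdot 10^{6}$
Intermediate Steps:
$G = 6708$ ($G = - 1677 \left(1 - 5\right) = \left(-1677\right) \left(-4\right) = 6708$)
$- \frac{457769}{-132427} + \frac{c{\left(-371,-21 \right)} - \left(-61736 - 106218\right) \left(-94784 + 21091\right)}{G} = - \frac{457769}{-132427} + \frac{-93 - \left(-61736 - 106218\right) \left(-94784 + 21091\right)}{6708} = \left(-457769\right) \left(- \frac{1}{132427}\right) + \left(-93 - \left(-167954\right) \left(-73693\right)\right) \frac{1}{6708} = \frac{457769}{132427} + \left(-93 - 12377034122\right) \frac{1}{6708} = \frac{457769}{132427} - \frac{22141385}{12} = - \frac{2932111698167}{1589124}$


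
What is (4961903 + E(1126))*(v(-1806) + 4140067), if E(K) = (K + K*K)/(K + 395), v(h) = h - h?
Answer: 31250564882772155/1521 ≈ 2.0546e+13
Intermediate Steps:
v(h) = 0
E(K) = (K + K²)/(395 + K)
(4961903 + E(1126))*(v(-1806) + 4140067) = (4961903 + 1126*(1 + 1126)/(395 + 1126))*(0 + 4140067) = (4961903 + 1126*1127/1521)*4140067 = (4961903 + 1126*(1/1521)*1127)*4140067 = (4961903 + 1269002/1521)*4140067 = (7548323465/1521)*4140067 = 31250564882772155/1521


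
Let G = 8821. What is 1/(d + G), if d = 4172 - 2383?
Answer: 1/10610 ≈ 9.4251e-5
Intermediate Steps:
d = 1789
1/(d + G) = 1/(1789 + 8821) = 1/10610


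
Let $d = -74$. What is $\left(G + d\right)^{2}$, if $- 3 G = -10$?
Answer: $\frac{44944}{9} \approx 4993.8$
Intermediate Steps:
$G = \frac{10}{3}$ ($G = \left(- \frac{1}{3}\right) \left(-10\right) = \frac{10}{3} \approx 3.3333$)
$\left(G + d\right)^{2} = \left(\frac{10}{3} - 74\right)^{2} = \left(- \frac{212}{3}\right)^{2} = \frac{44944}{9}$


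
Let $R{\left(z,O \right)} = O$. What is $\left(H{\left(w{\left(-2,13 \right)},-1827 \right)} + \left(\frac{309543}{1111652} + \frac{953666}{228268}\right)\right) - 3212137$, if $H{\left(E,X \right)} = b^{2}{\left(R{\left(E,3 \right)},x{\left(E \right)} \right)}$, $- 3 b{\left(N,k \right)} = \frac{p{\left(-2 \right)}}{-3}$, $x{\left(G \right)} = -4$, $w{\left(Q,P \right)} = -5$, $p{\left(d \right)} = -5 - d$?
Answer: $- \frac{1833959952627497737}{570947802156} \approx -3.2121 \cdot 10^{6}$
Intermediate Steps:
$b{\left(N,k \right)} = - \frac{1}{3}$ ($b{\left(N,k \right)} = - \frac{\left(-5 - -2\right) \frac{1}{-3}}{3} = - \frac{\left(-5 + 2\right) \left(- \frac{1}{3}\right)}{3} = - \frac{\left(-3\right) \left(- \frac{1}{3}\right)}{3} = \left(- \frac{1}{3}\right) 1 = - \frac{1}{3}$)
$H{\left(E,X \right)} = \frac{1}{9}$ ($H{\left(E,X \right)} = \left(- \frac{1}{3}\right)^{2} = \frac{1}{9}$)
$\left(H{\left(w{\left(-2,13 \right)},-1827 \right)} + \left(\frac{309543}{1111652} + \frac{953666}{228268}\right)\right) - 3212137 = \left(\frac{1}{9} + \left(\frac{309543}{1111652} + \frac{953666}{228268}\right)\right) - 3212137 = \left(\frac{1}{9} + \left(309543 \cdot \frac{1}{1111652} + 953666 \cdot \frac{1}{228268}\right)\right) - 3212137 = \left(\frac{1}{9} + \left(\frac{309543}{1111652} + \frac{476833}{114134}\right)\right) - 3212137 = \left(\frac{1}{9} + \frac{282700869439}{63438644684}\right) - 3212137 = \frac{2607746469635}{570947802156} - 3212137 = - \frac{1833959952627497737}{570947802156}$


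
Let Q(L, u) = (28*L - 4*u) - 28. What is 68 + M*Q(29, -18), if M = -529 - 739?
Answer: -1085340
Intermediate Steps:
Q(L, u) = -28 - 4*u + 28*L (Q(L, u) = (-4*u + 28*L) - 28 = -28 - 4*u + 28*L)
M = -1268
68 + M*Q(29, -18) = 68 - 1268*(-28 - 4*(-18) + 28*29) = 68 - 1268*(-28 + 72 + 812) = 68 - 1268*856 = 68 - 1085408 = -1085340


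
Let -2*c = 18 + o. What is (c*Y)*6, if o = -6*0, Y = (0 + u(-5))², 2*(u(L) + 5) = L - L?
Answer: -1350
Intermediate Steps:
u(L) = -5 (u(L) = -5 + (L - L)/2 = -5 + (½)*0 = -5 + 0 = -5)
Y = 25 (Y = (0 - 5)² = (-5)² = 25)
o = 0
c = -9 (c = -(18 + 0)/2 = -½*18 = -9)
(c*Y)*6 = -9*25*6 = -225*6 = -1350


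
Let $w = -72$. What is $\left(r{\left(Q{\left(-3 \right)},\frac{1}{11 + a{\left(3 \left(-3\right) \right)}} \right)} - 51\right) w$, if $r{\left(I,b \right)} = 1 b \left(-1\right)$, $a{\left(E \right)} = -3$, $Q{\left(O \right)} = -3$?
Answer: $3681$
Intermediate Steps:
$r{\left(I,b \right)} = - b$ ($r{\left(I,b \right)} = b \left(-1\right) = - b$)
$\left(r{\left(Q{\left(-3 \right)},\frac{1}{11 + a{\left(3 \left(-3\right) \right)}} \right)} - 51\right) w = \left(- \frac{1}{11 - 3} - 51\right) \left(-72\right) = \left(- \frac{1}{8} - 51\right) \left(-72\right) = \left(- \frac{409}{8}\right) \left(-72\right) = 3681$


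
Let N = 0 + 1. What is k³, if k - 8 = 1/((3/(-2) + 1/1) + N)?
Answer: 1000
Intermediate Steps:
N = 1
k = 10 (k = 8 + 1/((3/(-2) + 1/1) + 1) = 8 + 1/((3*(-½) + 1*1) + 1) = 8 + 1/((-3/2 + 1) + 1) = 8 + 1/(-½ + 1) = 8 + 1/(½) = 8 + 2 = 10)
k³ = 10³ = 1000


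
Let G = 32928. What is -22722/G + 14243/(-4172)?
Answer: -479413/116816 ≈ -4.1040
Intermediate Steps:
-22722/G + 14243/(-4172) = -22722/32928 + 14243/(-4172) = -22722*1/32928 + 14243*(-1/4172) = -541/784 - 14243/4172 = -479413/116816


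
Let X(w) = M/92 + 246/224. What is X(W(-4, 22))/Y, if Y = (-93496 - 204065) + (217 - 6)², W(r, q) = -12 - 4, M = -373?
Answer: 1523/130366208 ≈ 1.1682e-5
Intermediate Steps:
W(r, q) = -16
X(w) = -7615/2576 (X(w) = -373/92 + 246/224 = -373*1/92 + 246*(1/224) = -373/92 + 123/112 = -7615/2576)
Y = -253040 (Y = -297561 + 211² = -297561 + 44521 = -253040)
X(W(-4, 22))/Y = -7615/2576/(-253040) = -7615/2576*(-1/253040) = 1523/130366208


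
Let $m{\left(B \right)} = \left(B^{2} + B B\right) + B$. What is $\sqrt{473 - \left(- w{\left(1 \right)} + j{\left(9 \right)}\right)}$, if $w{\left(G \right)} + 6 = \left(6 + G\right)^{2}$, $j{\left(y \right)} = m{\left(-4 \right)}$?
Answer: $2 \sqrt{122} \approx 22.091$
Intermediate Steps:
$m{\left(B \right)} = B + 2 B^{2}$ ($m{\left(B \right)} = \left(B^{2} + B^{2}\right) + B = 2 B^{2} + B = B + 2 B^{2}$)
$j{\left(y \right)} = 28$ ($j{\left(y \right)} = - 4 \left(1 + 2 \left(-4\right)\right) = - 4 \left(1 - 8\right) = \left(-4\right) \left(-7\right) = 28$)
$w{\left(G \right)} = -6 + \left(6 + G\right)^{2}$
$\sqrt{473 - \left(- w{\left(1 \right)} + j{\left(9 \right)}\right)} = \sqrt{473 - \left(34 - \left(6 + 1\right)^{2}\right)} = \sqrt{473 - \left(34 - 49\right)} = \sqrt{473 + \left(\left(-6 + 49\right) - 28\right)} = \sqrt{473 + \left(43 - 28\right)} = \sqrt{473 + 15} = \sqrt{488} = 2 \sqrt{122}$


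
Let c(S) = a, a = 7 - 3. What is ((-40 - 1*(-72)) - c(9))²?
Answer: 784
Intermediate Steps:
a = 4
c(S) = 4
((-40 - 1*(-72)) - c(9))² = ((-40 - 1*(-72)) - 1*4)² = ((-40 + 72) - 4)² = (32 - 4)² = 28² = 784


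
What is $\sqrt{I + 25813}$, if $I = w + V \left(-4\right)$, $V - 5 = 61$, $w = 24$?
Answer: $\sqrt{25573} \approx 159.92$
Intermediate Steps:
$V = 66$ ($V = 5 + 61 = 66$)
$I = -240$ ($I = 24 + 66 \left(-4\right) = 24 - 264 = -240$)
$\sqrt{I + 25813} = \sqrt{-240 + 25813} = \sqrt{25573}$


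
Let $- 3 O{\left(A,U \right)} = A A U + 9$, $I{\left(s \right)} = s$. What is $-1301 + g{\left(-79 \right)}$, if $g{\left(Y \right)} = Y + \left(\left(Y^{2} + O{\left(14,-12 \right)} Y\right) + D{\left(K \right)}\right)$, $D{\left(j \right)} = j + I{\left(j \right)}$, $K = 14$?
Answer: $-56810$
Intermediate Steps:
$D{\left(j \right)} = 2 j$ ($D{\left(j \right)} = j + j = 2 j$)
$O{\left(A,U \right)} = -3 - \frac{U A^{2}}{3}$ ($O{\left(A,U \right)} = - \frac{A A U + 9}{3} = - \frac{A^{2} U + 9}{3} = - \frac{U A^{2} + 9}{3} = - \frac{9 + U A^{2}}{3} = -3 - \frac{U A^{2}}{3}$)
$g{\left(Y \right)} = 28 + Y^{2} + 782 Y$ ($g{\left(Y \right)} = Y + \left(\left(Y^{2} + \left(-3 - - 4 \cdot 14^{2}\right) Y\right) + 2 \cdot 14\right) = Y + \left(\left(Y^{2} + \left(-3 - \left(-4\right) 196\right) Y\right) + 28\right) = Y + \left(\left(Y^{2} + \left(-3 + 784\right) Y\right) + 28\right) = Y + \left(\left(Y^{2} + 781 Y\right) + 28\right) = Y + \left(28 + Y^{2} + 781 Y\right) = 28 + Y^{2} + 782 Y$)
$-1301 + g{\left(-79 \right)} = -1301 + \left(28 + \left(-79\right)^{2} + 782 \left(-79\right)\right) = -1301 + \left(28 + 6241 - 61778\right) = -1301 - 55509 = -56810$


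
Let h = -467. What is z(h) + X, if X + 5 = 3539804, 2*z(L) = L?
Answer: 7079131/2 ≈ 3.5396e+6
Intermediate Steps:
z(L) = L/2
X = 3539799 (X = -5 + 3539804 = 3539799)
z(h) + X = (1/2)*(-467) + 3539799 = -467/2 + 3539799 = 7079131/2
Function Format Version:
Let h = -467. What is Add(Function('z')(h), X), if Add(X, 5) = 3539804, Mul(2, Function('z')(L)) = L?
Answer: Rational(7079131, 2) ≈ 3.5396e+6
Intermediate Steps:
Function('z')(L) = Mul(Rational(1, 2), L)
X = 3539799 (X = Add(-5, 3539804) = 3539799)
Add(Function('z')(h), X) = Add(Mul(Rational(1, 2), -467), 3539799) = Add(Rational(-467, 2), 3539799) = Rational(7079131, 2)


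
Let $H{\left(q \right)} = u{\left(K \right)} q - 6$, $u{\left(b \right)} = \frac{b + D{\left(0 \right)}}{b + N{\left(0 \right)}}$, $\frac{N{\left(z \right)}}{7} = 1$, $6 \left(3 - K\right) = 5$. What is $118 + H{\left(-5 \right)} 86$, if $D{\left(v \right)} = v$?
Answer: $- \frac{5496}{11} \approx -499.64$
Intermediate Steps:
$K = \frac{13}{6}$ ($K = 3 - \frac{5}{6} = \frac{13}{6} \approx 2.1667$)
$N{\left(z \right)} = 7$ ($N{\left(z \right)} = 7 \cdot 1 = 7$)
$u{\left(b \right)} = \frac{b}{7 + b}$ ($u{\left(b \right)} = \frac{b + 0}{b + 7} = \frac{b}{7 + b}$)
$H{\left(q \right)} = -6 + \frac{13 q}{55}$ ($H{\left(q \right)} = \frac{13}{6 \left(7 + \frac{13}{6}\right)} q - 6 = \frac{13}{6 \cdot \frac{55}{6}} q - 6 = \frac{13}{6} \cdot \frac{6}{55} q - 6 = \frac{13 q}{55} - 6 = -6 + \frac{13 q}{55}$)
$118 + H{\left(-5 \right)} 86 = 118 + \left(-6 + \frac{13}{55} \left(-5\right)\right) 86 = 118 + \left(-6 - \frac{13}{11}\right) 86 = 118 - \frac{6794}{11} = - \frac{5496}{11}$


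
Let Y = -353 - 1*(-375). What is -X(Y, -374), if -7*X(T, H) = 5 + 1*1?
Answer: 6/7 ≈ 0.85714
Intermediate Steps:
Y = 22 (Y = -353 + 375 = 22)
X(T, H) = -6/7 (X(T, H) = -(5 + 1*1)/7 = -(5 + 1)/7 = -1/7*6 = -6/7)
-X(Y, -374) = -1*(-6/7) = 6/7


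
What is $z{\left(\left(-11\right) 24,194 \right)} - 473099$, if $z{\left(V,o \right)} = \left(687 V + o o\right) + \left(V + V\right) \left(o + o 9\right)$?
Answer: $-1641151$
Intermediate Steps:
$z{\left(V,o \right)} = o^{2} + 687 V + 20 V o$ ($z{\left(V,o \right)} = \left(687 V + o^{2}\right) + 2 V \left(o + 9 o\right) = \left(o^{2} + 687 V\right) + 2 V 10 o = \left(o^{2} + 687 V\right) + 20 V o = o^{2} + 687 V + 20 V o$)
$z{\left(\left(-11\right) 24,194 \right)} - 473099 = \left(194^{2} + 687 \left(\left(-11\right) 24\right) + 20 \left(\left(-11\right) 24\right) 194\right) - 473099 = \left(37636 + 687 \left(-264\right) + 20 \left(-264\right) 194\right) - 473099 = \left(37636 - 181368 - 1024320\right) - 473099 = -1168052 - 473099 = -1641151$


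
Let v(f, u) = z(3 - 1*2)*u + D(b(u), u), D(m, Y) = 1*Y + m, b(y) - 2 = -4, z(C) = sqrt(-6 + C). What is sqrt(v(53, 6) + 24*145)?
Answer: sqrt(3484 + 6*I*sqrt(5)) ≈ 59.026 + 0.1136*I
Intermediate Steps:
b(y) = -2 (b(y) = 2 - 4 = -2)
D(m, Y) = Y + m
v(f, u) = -2 + u + I*u*sqrt(5) (v(f, u) = sqrt(-6 + (3 - 1*2))*u + (u - 2) = sqrt(-6 + (3 - 2))*u + (-2 + u) = sqrt(-6 + 1)*u + (-2 + u) = sqrt(-5)*u + (-2 + u) = (I*sqrt(5))*u + (-2 + u) = I*u*sqrt(5) + (-2 + u) = -2 + u + I*u*sqrt(5))
sqrt(v(53, 6) + 24*145) = sqrt((-2 + 6 + I*6*sqrt(5)) + 24*145) = sqrt((-2 + 6 + 6*I*sqrt(5)) + 3480) = sqrt((4 + 6*I*sqrt(5)) + 3480) = sqrt(3484 + 6*I*sqrt(5))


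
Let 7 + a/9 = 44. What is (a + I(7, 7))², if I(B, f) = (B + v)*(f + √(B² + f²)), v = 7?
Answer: 204969 + 84476*√2 ≈ 3.2444e+5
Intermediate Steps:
a = 333 (a = -63 + 9*44 = -63 + 396 = 333)
I(B, f) = (7 + B)*(f + √(B² + f²)) (I(B, f) = (B + 7)*(f + √(B² + f²)) = (7 + B)*(f + √(B² + f²)))
(a + I(7, 7))² = (333 + (7*7 + 7*√(7² + 7²) + 7*7 + 7*√(7² + 7²)))² = (333 + (49 + 7*√(49 + 49) + 49 + 7*√(49 + 49)))² = (333 + (49 + 7*√98 + 49 + 7*√98))² = (333 + (49 + 7*(7*√2) + 49 + 7*(7*√2)))² = (333 + (49 + 49*√2 + 49 + 49*√2))² = (333 + (98 + 98*√2))² = (431 + 98*√2)²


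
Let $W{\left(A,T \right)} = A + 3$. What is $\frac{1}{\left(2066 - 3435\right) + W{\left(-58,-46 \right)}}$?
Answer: $- \frac{1}{1424} \approx -0.00070225$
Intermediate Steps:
$W{\left(A,T \right)} = 3 + A$
$\frac{1}{\left(2066 - 3435\right) + W{\left(-58,-46 \right)}} = \frac{1}{\left(2066 - 3435\right) + \left(3 - 58\right)} = \frac{1}{\left(2066 - 3435\right) - 55} = \frac{1}{-1369 - 55} = \frac{1}{-1424} = - \frac{1}{1424}$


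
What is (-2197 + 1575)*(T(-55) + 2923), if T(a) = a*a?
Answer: -3699656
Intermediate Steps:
T(a) = a**2
(-2197 + 1575)*(T(-55) + 2923) = (-2197 + 1575)*((-55)**2 + 2923) = -622*(3025 + 2923) = -622*5948 = -3699656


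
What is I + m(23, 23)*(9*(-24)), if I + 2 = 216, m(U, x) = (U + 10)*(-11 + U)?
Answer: -85322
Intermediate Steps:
m(U, x) = (-11 + U)*(10 + U) (m(U, x) = (10 + U)*(-11 + U) = (-11 + U)*(10 + U))
I = 214 (I = -2 + 216 = 214)
I + m(23, 23)*(9*(-24)) = 214 + (-110 + 23² - 1*23)*(9*(-24)) = 214 + (-110 + 529 - 23)*(-216) = 214 + 396*(-216) = 214 - 85536 = -85322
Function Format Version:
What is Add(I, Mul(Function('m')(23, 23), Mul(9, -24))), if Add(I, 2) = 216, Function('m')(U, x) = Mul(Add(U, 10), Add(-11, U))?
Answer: -85322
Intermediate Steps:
Function('m')(U, x) = Mul(Add(-11, U), Add(10, U)) (Function('m')(U, x) = Mul(Add(10, U), Add(-11, U)) = Mul(Add(-11, U), Add(10, U)))
I = 214 (I = Add(-2, 216) = 214)
Add(I, Mul(Function('m')(23, 23), Mul(9, -24))) = Add(214, Mul(Add(-110, Pow(23, 2), Mul(-1, 23)), Mul(9, -24))) = Add(214, Mul(Add(-110, 529, -23), -216)) = Add(214, Mul(396, -216)) = Add(214, -85536) = -85322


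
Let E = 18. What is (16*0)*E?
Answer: 0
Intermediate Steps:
(16*0)*E = (16*0)*18 = 0*18 = 0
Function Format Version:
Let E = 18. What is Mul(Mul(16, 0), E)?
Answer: 0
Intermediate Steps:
Mul(Mul(16, 0), E) = Mul(Mul(16, 0), 18) = Mul(0, 18) = 0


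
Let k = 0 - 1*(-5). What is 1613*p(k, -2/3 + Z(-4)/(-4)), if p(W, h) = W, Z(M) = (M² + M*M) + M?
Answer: 8065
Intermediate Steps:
Z(M) = M + 2*M² (Z(M) = (M² + M²) + M = 2*M² + M = M + 2*M²)
k = 5 (k = 0 + 5 = 5)
1613*p(k, -2/3 + Z(-4)/(-4)) = 1613*5 = 8065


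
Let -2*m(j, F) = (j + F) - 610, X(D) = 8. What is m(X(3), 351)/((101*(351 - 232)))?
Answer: 251/24038 ≈ 0.010442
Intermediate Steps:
m(j, F) = 305 - F/2 - j/2 (m(j, F) = -((j + F) - 610)/2 = -((F + j) - 610)/2 = -(-610 + F + j)/2 = 305 - F/2 - j/2)
m(X(3), 351)/((101*(351 - 232))) = (305 - ½*351 - ½*8)/((101*(351 - 232))) = (305 - 351/2 - 4)/((101*119)) = (251/2)/12019 = (251/2)*(1/12019) = 251/24038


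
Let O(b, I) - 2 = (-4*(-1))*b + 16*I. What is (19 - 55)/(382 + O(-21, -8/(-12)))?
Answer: -27/233 ≈ -0.11588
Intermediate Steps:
O(b, I) = 2 + 4*b + 16*I (O(b, I) = 2 + ((-4*(-1))*b + 16*I) = 2 + (4*b + 16*I) = 2 + 4*b + 16*I)
(19 - 55)/(382 + O(-21, -8/(-12))) = (19 - 55)/(382 + (2 + 4*(-21) + 16*(-8/(-12)))) = -36/(382 + (2 - 84 + 16*(-8*(-1/12)))) = -36/(382 + (2 - 84 + 16*(⅔))) = -36/(382 + (2 - 84 + 32/3)) = -36/(382 - 214/3) = -36/932/3 = -36*3/932 = -27/233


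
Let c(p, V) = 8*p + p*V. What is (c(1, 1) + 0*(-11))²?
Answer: 81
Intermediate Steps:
c(p, V) = 8*p + V*p
(c(1, 1) + 0*(-11))² = (1*(8 + 1) + 0*(-11))² = (1*9 + 0)² = (9 + 0)² = 9² = 81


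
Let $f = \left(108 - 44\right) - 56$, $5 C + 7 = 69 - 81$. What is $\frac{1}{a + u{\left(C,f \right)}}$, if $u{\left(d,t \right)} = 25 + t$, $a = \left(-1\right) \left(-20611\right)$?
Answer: $\frac{1}{20644} \approx 4.844 \cdot 10^{-5}$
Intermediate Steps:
$C = - \frac{19}{5}$ ($C = - \frac{7}{5} + \frac{69 - 81}{5} = - \frac{7}{5} + \frac{1}{5} \left(-12\right) = - \frac{7}{5} - \frac{12}{5} = - \frac{19}{5} \approx -3.8$)
$a = 20611$
$f = 8$ ($f = 64 - 56 = 8$)
$\frac{1}{a + u{\left(C,f \right)}} = \frac{1}{20611 + \left(25 + 8\right)} = \frac{1}{20611 + 33} = \frac{1}{20644}$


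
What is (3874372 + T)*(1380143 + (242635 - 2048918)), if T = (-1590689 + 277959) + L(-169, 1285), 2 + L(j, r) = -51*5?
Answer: -1091508603900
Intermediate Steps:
L(j, r) = -257 (L(j, r) = -2 - 51*5 = -2 - 255 = -257)
T = -1312987 (T = (-1590689 + 277959) - 257 = -1312730 - 257 = -1312987)
(3874372 + T)*(1380143 + (242635 - 2048918)) = (3874372 - 1312987)*(1380143 + (242635 - 2048918)) = 2561385*(1380143 - 1806283) = 2561385*(-426140) = -1091508603900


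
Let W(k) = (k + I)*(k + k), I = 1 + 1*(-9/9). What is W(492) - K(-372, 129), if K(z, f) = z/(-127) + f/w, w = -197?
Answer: 12112341531/25019 ≈ 4.8413e+5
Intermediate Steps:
I = 0 (I = 1 + 1*(-9*⅑) = 1 + 1*(-1) = 1 - 1 = 0)
K(z, f) = -z/127 - f/197 (K(z, f) = z/(-127) + f/(-197) = z*(-1/127) + f*(-1/197) = -z/127 - f/197)
W(k) = 2*k² (W(k) = (k + 0)*(k + k) = k*(2*k) = 2*k²)
W(492) - K(-372, 129) = 2*492² - (-1/127*(-372) - 1/197*129) = 2*242064 - (372/127 - 129/197) = 484128 - 1*56901/25019 = 484128 - 56901/25019 = 12112341531/25019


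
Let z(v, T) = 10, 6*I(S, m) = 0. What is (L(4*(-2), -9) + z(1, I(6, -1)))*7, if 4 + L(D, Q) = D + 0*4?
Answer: -14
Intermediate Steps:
L(D, Q) = -4 + D (L(D, Q) = -4 + (D + 0*4) = -4 + (D + 0) = -4 + D)
I(S, m) = 0 (I(S, m) = (⅙)*0 = 0)
(L(4*(-2), -9) + z(1, I(6, -1)))*7 = ((-4 + 4*(-2)) + 10)*7 = ((-4 - 8) + 10)*7 = (-12 + 10)*7 = -2*7 = -14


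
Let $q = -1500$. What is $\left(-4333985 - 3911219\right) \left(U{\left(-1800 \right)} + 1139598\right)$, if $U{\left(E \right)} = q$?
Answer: $-9383850181992$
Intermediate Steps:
$U{\left(E \right)} = -1500$
$\left(-4333985 - 3911219\right) \left(U{\left(-1800 \right)} + 1139598\right) = \left(-4333985 - 3911219\right) \left(-1500 + 1139598\right) = \left(-8245204\right) 1138098 = -9383850181992$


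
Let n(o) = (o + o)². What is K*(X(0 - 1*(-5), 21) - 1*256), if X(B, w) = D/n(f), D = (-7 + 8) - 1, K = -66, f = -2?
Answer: 16896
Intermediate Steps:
n(o) = 4*o² (n(o) = (2*o)² = 4*o²)
D = 0 (D = 1 - 1 = 0)
X(B, w) = 0 (X(B, w) = 0/((4*(-2)²)) = 0/((4*4)) = 0/16 = 0*(1/16) = 0)
K*(X(0 - 1*(-5), 21) - 1*256) = -66*(0 - 1*256) = -66*(0 - 256) = -66*(-256) = 16896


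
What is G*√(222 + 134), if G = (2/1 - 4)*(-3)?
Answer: 12*√89 ≈ 113.21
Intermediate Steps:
G = 6 (G = (2*1 - 4)*(-3) = (2 - 4)*(-3) = -2*(-3) = 6)
G*√(222 + 134) = 6*√(222 + 134) = 6*√356 = 6*(2*√89) = 12*√89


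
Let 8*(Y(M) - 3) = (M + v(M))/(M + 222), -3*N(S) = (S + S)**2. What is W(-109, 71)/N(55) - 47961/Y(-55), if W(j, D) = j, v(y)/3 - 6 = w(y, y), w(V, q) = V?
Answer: -35241686229/2093300 ≈ -16835.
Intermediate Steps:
v(y) = 18 + 3*y
N(S) = -4*S**2/3 (N(S) = -(S + S)**2/3 = -4*S**2/3)
Y(M) = 3 + (18 + 4*M)/(8*(222 + M)) (Y(M) = 3 + ((M + (18 + 3*M))/(M + 222))/8 = 3 + ((18 + 4*M)/(222 + M))/8 = 3 + (18 + 4*M)/(8*(222 + M)))
W(-109, 71)/N(55) - 47961/Y(-55) = -109/((-4/3*55**2)) - 47961*4*(222 - 55)/(2673 + 14*(-55)) = -109/((-4/3*3025)) - 47961*668/(2673 - 770) = -109/(-12100/3) - 47961/((1/4)*(1/167)*1903) = -109*(-3/12100) - 47961/1903/668 = 327/12100 - 47961*668/1903 = 327/12100 - 32037948/1903 = -35241686229/2093300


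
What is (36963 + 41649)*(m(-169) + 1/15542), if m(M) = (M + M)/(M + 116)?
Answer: 206484205194/411863 ≈ 5.0134e+5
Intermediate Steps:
m(M) = 2*M/(116 + M) (m(M) = (2*M)/(116 + M) = 2*M/(116 + M))
(36963 + 41649)*(m(-169) + 1/15542) = (36963 + 41649)*(2*(-169)/(116 - 169) + 1/15542) = 78612*(2*(-169)/(-53) + 1/15542) = 78612*(2*(-169)*(-1/53) + 1/15542) = 78612*(338/53 + 1/15542) = 78612*(5253249/823726) = 206484205194/411863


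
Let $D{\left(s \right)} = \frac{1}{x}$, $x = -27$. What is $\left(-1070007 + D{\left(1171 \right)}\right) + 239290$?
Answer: $- \frac{22429360}{27} \approx -8.3072 \cdot 10^{5}$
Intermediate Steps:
$D{\left(s \right)} = - \frac{1}{27}$ ($D{\left(s \right)} = \frac{1}{-27} = - \frac{1}{27}$)
$\left(-1070007 + D{\left(1171 \right)}\right) + 239290 = \left(-1070007 - \frac{1}{27}\right) + 239290 = - \frac{28890190}{27} + 239290 = - \frac{22429360}{27}$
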